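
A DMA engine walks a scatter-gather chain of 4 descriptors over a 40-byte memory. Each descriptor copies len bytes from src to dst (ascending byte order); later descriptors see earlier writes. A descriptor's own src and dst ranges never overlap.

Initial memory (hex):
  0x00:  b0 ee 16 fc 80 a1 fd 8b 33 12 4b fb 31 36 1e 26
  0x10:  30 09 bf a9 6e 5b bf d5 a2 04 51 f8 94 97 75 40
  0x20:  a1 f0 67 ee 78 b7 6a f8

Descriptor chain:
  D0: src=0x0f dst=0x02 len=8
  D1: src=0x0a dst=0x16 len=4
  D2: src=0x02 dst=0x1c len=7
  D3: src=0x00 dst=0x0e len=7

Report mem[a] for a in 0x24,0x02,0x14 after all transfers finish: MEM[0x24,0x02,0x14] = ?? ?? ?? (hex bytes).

MEM[0x24,0x02,0x14] = 78 26 a9

#0 dst[0x02+8] := {0x26,0x30,0x09,0xbf,0xa9,0x6e,0x5b,0xbf}
#1 dst[0x16+4] := {0x4b,0xfb,0x31,0x36}
#2 dst[0x1c+7] := {0x26,0x30,0x09,0xbf,0xa9,0x6e,0x5b}
#3 dst[0x0e+7] := {0xb0,0xee,0x26,0x30,0x09,0xbf,0xa9}
query mem[0x24]=0x78, mem[0x02]=0x26, mem[0x14]=0xa9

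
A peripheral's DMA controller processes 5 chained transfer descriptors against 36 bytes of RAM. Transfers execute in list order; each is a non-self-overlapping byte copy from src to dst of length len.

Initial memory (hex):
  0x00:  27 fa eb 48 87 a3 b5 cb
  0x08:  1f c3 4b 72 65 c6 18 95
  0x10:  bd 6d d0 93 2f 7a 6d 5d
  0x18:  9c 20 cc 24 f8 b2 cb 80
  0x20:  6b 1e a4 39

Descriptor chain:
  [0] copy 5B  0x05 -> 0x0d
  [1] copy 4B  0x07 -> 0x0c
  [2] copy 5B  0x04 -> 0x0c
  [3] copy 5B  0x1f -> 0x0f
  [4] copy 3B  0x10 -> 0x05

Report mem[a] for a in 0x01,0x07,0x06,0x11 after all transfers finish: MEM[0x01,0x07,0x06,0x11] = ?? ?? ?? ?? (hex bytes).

MEM[0x01,0x07,0x06,0x11] = fa a4 1e 1e

D0: mem[0x0d..0x11] <- [a3 b5 cb 1f c3]
D1: mem[0x0c..0x0f] <- [cb 1f c3 4b]
D2: mem[0x0c..0x10] <- [87 a3 b5 cb 1f]
D3: mem[0x0f..0x13] <- [80 6b 1e a4 39]
D4: mem[0x05..0x07] <- [6b 1e a4]
query mem[0x01]=0xfa, mem[0x07]=0xa4, mem[0x06]=0x1e, mem[0x11]=0x1e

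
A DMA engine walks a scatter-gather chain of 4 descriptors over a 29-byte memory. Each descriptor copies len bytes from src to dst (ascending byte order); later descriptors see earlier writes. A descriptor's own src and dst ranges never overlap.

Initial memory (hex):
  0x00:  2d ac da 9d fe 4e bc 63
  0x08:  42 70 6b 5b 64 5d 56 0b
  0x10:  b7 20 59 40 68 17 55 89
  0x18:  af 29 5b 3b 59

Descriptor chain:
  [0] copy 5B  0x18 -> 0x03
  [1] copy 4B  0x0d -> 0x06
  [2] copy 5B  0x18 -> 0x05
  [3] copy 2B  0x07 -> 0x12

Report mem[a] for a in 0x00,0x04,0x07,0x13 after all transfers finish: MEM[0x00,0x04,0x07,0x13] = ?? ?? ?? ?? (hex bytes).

  after D0: wrote 5B at 0x03 = af295b3b59
  after D1: wrote 4B at 0x06 = 5d560bb7
  after D2: wrote 5B at 0x05 = af295b3b59
  after D3: wrote 2B at 0x12 = 5b3b
query mem[0x00]=0x2d, mem[0x04]=0x29, mem[0x07]=0x5b, mem[0x13]=0x3b

MEM[0x00,0x04,0x07,0x13] = 2d 29 5b 3b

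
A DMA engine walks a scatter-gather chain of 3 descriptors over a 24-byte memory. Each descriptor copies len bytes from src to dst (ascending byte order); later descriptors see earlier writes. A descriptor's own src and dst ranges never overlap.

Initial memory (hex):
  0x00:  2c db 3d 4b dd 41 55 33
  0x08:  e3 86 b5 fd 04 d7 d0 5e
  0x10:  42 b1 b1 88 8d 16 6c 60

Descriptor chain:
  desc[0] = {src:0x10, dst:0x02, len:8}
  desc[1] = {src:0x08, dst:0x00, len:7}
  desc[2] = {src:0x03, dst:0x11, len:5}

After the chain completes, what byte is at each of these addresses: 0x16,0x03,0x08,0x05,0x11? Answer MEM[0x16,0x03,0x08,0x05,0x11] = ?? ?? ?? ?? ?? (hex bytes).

D0: mem[0x02..0x09] <- [42 b1 b1 88 8d 16 6c 60]
D1: mem[0x00..0x06] <- [6c 60 b5 fd 04 d7 d0]
D2: mem[0x11..0x15] <- [fd 04 d7 d0 16]
query mem[0x16]=0x6c, mem[0x03]=0xfd, mem[0x08]=0x6c, mem[0x05]=0xd7, mem[0x11]=0xfd

MEM[0x16,0x03,0x08,0x05,0x11] = 6c fd 6c d7 fd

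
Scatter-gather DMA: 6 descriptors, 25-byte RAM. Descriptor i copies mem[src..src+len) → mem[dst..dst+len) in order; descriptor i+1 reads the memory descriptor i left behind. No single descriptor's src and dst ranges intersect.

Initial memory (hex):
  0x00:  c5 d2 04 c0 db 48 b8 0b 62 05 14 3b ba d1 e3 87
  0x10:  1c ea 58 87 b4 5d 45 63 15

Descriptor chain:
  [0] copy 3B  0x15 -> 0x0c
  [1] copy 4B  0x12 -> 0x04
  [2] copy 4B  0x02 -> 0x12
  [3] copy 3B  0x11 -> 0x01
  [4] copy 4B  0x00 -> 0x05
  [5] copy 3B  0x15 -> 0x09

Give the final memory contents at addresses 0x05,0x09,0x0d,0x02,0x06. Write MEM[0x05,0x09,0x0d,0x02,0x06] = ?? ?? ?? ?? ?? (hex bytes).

MEM[0x05,0x09,0x0d,0x02,0x06] = c5 87 45 04 ea

D0: mem[0x0c..0x0e] <- [5d 45 63]
D1: mem[0x04..0x07] <- [58 87 b4 5d]
D2: mem[0x12..0x15] <- [04 c0 58 87]
D3: mem[0x01..0x03] <- [ea 04 c0]
D4: mem[0x05..0x08] <- [c5 ea 04 c0]
D5: mem[0x09..0x0b] <- [87 45 63]
query mem[0x05]=0xc5, mem[0x09]=0x87, mem[0x0d]=0x45, mem[0x02]=0x04, mem[0x06]=0xea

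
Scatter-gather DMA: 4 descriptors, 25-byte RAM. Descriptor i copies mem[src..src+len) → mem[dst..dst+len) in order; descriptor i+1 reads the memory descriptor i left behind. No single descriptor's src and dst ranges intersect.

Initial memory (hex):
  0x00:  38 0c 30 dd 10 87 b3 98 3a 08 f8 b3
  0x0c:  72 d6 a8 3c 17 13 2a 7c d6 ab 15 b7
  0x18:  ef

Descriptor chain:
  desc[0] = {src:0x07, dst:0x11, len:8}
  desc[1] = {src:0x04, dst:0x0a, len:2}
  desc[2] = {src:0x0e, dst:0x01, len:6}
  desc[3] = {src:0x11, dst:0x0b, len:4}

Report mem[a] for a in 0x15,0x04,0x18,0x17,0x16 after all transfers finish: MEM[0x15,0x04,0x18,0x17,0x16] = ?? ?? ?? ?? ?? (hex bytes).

  after D0: wrote 8B at 0x11 = 983a08f8b372d6a8
  after D1: wrote 2B at 0x0a = 1087
  after D2: wrote 6B at 0x01 = a83c17983a08
  after D3: wrote 4B at 0x0b = 983a08f8
query mem[0x15]=0xb3, mem[0x04]=0x98, mem[0x18]=0xa8, mem[0x17]=0xd6, mem[0x16]=0x72

MEM[0x15,0x04,0x18,0x17,0x16] = b3 98 a8 d6 72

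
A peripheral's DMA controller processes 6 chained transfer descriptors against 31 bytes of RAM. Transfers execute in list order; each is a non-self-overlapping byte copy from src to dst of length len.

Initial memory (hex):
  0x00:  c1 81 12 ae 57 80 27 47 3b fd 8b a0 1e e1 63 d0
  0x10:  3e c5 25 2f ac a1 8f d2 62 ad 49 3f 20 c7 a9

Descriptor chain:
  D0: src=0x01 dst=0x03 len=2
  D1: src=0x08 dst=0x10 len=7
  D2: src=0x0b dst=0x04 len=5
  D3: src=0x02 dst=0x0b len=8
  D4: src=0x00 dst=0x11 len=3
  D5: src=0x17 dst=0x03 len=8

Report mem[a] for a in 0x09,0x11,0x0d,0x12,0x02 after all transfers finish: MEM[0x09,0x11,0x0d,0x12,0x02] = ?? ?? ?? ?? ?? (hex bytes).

D0: mem[0x03..0x04] <- [81 12]
D1: mem[0x10..0x16] <- [3b fd 8b a0 1e e1 63]
D2: mem[0x04..0x08] <- [a0 1e e1 63 d0]
D3: mem[0x0b..0x12] <- [12 81 a0 1e e1 63 d0 fd]
D4: mem[0x11..0x13] <- [c1 81 12]
D5: mem[0x03..0x0a] <- [d2 62 ad 49 3f 20 c7 a9]
query mem[0x09]=0xc7, mem[0x11]=0xc1, mem[0x0d]=0xa0, mem[0x12]=0x81, mem[0x02]=0x12

MEM[0x09,0x11,0x0d,0x12,0x02] = c7 c1 a0 81 12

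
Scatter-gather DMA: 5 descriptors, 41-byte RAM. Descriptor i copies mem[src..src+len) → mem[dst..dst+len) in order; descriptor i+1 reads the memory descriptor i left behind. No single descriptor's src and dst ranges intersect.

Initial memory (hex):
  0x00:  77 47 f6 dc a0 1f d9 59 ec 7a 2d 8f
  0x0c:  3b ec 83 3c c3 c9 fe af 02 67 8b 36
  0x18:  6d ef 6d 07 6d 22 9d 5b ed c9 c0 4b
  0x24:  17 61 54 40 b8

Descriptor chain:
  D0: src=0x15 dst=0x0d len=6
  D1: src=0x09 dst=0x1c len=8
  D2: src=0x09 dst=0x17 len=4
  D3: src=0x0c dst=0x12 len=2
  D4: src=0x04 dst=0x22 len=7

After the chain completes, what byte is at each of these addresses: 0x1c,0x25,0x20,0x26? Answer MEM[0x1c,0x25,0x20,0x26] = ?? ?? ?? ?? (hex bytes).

MEM[0x1c,0x25,0x20,0x26] = 7a 59 67 ec

  after D0: wrote 6B at 0x0d = 678b366def6d
  after D1: wrote 8B at 0x1c = 7a2d8f3b678b366d
  after D2: wrote 4B at 0x17 = 7a2d8f3b
  after D3: wrote 2B at 0x12 = 3b67
  after D4: wrote 7B at 0x22 = a01fd959ec7a2d
query mem[0x1c]=0x7a, mem[0x25]=0x59, mem[0x20]=0x67, mem[0x26]=0xec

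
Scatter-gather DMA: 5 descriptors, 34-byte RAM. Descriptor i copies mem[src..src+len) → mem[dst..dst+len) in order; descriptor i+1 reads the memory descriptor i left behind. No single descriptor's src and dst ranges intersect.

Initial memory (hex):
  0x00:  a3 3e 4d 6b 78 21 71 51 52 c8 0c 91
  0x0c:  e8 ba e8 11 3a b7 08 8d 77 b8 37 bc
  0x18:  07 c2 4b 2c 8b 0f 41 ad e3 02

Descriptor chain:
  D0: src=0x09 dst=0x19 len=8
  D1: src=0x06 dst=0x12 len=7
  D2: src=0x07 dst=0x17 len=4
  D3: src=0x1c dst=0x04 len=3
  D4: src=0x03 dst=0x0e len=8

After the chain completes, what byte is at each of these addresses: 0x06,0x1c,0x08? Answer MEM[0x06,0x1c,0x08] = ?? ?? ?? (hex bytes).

D0: mem[0x19..0x20] <- [c8 0c 91 e8 ba e8 11 3a]
D1: mem[0x12..0x18] <- [71 51 52 c8 0c 91 e8]
D2: mem[0x17..0x1a] <- [51 52 c8 0c]
D3: mem[0x04..0x06] <- [e8 ba e8]
D4: mem[0x0e..0x15] <- [6b e8 ba e8 51 52 c8 0c]
query mem[0x06]=0xe8, mem[0x1c]=0xe8, mem[0x08]=0x52

MEM[0x06,0x1c,0x08] = e8 e8 52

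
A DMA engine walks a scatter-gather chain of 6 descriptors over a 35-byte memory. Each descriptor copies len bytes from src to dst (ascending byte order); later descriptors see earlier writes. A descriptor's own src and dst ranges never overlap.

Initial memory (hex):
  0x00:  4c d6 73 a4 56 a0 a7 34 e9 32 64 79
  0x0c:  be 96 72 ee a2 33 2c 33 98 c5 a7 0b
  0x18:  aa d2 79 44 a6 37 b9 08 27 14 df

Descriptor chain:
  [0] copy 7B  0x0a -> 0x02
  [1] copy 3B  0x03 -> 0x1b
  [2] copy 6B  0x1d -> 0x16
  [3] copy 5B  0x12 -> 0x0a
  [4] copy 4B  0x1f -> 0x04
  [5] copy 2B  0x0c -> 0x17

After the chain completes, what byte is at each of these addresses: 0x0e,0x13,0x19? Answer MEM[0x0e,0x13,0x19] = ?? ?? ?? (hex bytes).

MEM[0x0e,0x13,0x19] = 96 33 27

  after D0: wrote 7B at 0x02 = 6479be9672eea2
  after D1: wrote 3B at 0x1b = 79be96
  after D2: wrote 6B at 0x16 = 96b9082714df
  after D3: wrote 5B at 0x0a = 2c3398c596
  after D4: wrote 4B at 0x04 = 082714df
  after D5: wrote 2B at 0x17 = 98c5
query mem[0x0e]=0x96, mem[0x13]=0x33, mem[0x19]=0x27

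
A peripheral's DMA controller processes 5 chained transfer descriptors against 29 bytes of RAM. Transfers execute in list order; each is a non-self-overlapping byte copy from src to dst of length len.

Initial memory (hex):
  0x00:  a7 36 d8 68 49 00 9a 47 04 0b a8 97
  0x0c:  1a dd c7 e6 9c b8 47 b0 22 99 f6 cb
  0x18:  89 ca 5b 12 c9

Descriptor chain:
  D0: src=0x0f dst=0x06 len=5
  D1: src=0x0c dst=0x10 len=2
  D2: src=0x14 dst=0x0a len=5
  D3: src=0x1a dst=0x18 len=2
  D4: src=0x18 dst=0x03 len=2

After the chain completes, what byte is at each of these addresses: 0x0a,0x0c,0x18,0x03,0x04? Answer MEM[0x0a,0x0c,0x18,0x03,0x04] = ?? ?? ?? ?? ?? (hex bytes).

MEM[0x0a,0x0c,0x18,0x03,0x04] = 22 f6 5b 5b 12

  after D0: wrote 5B at 0x06 = e69cb847b0
  after D1: wrote 2B at 0x10 = 1add
  after D2: wrote 5B at 0x0a = 2299f6cb89
  after D3: wrote 2B at 0x18 = 5b12
  after D4: wrote 2B at 0x03 = 5b12
query mem[0x0a]=0x22, mem[0x0c]=0xf6, mem[0x18]=0x5b, mem[0x03]=0x5b, mem[0x04]=0x12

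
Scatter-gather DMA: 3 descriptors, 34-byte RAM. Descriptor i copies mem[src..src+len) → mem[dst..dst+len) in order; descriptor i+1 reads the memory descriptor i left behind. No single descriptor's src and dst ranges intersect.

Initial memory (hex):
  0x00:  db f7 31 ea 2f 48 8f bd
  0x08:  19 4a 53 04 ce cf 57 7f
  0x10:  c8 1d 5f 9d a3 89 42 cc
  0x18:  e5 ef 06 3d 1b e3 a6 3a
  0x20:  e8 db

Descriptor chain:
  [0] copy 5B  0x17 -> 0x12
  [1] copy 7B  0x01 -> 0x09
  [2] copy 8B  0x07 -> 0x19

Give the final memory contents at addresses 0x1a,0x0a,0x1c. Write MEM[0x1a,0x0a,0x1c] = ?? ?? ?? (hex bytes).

MEM[0x1a,0x0a,0x1c] = 19 31 31

  after D0: wrote 5B at 0x12 = cce5ef063d
  after D1: wrote 7B at 0x09 = f731ea2f488fbd
  after D2: wrote 8B at 0x19 = bd19f731ea2f488f
query mem[0x1a]=0x19, mem[0x0a]=0x31, mem[0x1c]=0x31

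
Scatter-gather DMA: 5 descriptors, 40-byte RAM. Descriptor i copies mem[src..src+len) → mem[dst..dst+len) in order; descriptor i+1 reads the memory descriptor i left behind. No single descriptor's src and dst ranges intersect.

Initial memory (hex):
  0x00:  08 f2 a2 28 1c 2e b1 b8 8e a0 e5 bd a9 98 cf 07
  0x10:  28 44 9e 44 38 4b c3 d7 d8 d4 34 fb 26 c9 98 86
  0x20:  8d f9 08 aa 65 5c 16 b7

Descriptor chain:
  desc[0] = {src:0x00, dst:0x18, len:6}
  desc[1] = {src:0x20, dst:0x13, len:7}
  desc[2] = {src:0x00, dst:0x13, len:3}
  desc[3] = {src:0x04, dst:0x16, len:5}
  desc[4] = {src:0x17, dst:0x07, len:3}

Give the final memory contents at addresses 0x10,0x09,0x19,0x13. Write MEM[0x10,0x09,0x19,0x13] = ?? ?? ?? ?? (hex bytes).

  after D0: wrote 6B at 0x18 = 08f2a2281c2e
  after D1: wrote 7B at 0x13 = 8df908aa655c16
  after D2: wrote 3B at 0x13 = 08f2a2
  after D3: wrote 5B at 0x16 = 1c2eb1b88e
  after D4: wrote 3B at 0x07 = 2eb1b8
query mem[0x10]=0x28, mem[0x09]=0xb8, mem[0x19]=0xb8, mem[0x13]=0x08

MEM[0x10,0x09,0x19,0x13] = 28 b8 b8 08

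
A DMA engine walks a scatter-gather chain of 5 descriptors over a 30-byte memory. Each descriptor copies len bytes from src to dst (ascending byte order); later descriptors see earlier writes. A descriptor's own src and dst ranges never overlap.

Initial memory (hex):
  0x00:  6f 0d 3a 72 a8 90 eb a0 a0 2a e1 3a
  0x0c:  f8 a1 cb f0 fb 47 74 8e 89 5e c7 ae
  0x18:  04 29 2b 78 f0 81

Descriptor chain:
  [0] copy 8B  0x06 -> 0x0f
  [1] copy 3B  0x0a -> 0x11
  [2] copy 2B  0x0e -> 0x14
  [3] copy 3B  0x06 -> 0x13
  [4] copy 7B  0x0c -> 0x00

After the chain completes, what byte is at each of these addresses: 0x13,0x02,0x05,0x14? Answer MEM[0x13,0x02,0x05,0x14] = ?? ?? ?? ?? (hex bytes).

  after D0: wrote 8B at 0x0f = eba0a02ae13af8a1
  after D1: wrote 3B at 0x11 = e13af8
  after D2: wrote 2B at 0x14 = cbeb
  after D3: wrote 3B at 0x13 = eba0a0
  after D4: wrote 7B at 0x00 = f8a1cbeba0e13a
query mem[0x13]=0xeb, mem[0x02]=0xcb, mem[0x05]=0xe1, mem[0x14]=0xa0

MEM[0x13,0x02,0x05,0x14] = eb cb e1 a0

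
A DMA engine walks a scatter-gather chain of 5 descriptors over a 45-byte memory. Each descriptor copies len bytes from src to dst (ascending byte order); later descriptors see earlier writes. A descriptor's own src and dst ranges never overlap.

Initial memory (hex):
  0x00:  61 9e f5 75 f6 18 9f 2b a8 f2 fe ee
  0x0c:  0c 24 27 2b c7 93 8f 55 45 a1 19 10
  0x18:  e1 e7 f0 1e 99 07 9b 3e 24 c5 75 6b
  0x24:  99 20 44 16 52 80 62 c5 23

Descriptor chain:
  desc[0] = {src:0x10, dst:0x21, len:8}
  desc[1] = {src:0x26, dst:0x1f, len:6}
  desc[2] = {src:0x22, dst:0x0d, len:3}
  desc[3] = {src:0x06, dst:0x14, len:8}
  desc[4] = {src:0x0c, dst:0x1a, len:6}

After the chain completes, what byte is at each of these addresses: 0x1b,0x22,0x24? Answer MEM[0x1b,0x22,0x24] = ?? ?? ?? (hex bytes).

  after D0: wrote 8B at 0x21 = c7938f5545a11910
  after D1: wrote 6B at 0x1f = a119108062c5
  after D2: wrote 3B at 0x0d = 8062c5
  after D3: wrote 8B at 0x14 = 9f2ba8f2feee0c80
  after D4: wrote 6B at 0x1a = 0c8062c5c793
query mem[0x1b]=0x80, mem[0x22]=0x80, mem[0x24]=0xc5

MEM[0x1b,0x22,0x24] = 80 80 c5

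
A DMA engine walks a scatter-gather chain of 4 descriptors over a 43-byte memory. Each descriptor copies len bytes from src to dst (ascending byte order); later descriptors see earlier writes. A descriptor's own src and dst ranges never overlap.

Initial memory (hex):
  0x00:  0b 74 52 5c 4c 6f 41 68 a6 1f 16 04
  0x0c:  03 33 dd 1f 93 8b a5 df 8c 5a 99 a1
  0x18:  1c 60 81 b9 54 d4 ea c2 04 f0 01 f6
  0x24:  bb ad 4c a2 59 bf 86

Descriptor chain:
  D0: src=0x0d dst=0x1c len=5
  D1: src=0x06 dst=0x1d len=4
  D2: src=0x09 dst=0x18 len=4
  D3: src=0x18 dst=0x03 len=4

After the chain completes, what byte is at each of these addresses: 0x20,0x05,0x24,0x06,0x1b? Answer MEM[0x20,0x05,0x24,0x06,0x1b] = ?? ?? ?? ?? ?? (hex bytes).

  after D0: wrote 5B at 0x1c = 33dd1f938b
  after D1: wrote 4B at 0x1d = 4168a61f
  after D2: wrote 4B at 0x18 = 1f160403
  after D3: wrote 4B at 0x03 = 1f160403
query mem[0x20]=0x1f, mem[0x05]=0x04, mem[0x24]=0xbb, mem[0x06]=0x03, mem[0x1b]=0x03

MEM[0x20,0x05,0x24,0x06,0x1b] = 1f 04 bb 03 03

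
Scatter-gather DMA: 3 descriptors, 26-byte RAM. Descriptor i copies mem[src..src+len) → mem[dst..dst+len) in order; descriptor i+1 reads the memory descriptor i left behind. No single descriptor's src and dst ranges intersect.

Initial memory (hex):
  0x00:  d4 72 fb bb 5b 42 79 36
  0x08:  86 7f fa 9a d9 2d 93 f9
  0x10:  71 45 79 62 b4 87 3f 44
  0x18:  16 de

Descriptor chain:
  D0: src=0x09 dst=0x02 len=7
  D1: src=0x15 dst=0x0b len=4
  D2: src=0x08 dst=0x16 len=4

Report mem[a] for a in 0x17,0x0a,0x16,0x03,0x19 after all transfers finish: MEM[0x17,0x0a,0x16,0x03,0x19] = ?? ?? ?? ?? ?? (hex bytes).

D0: mem[0x02..0x08] <- [7f fa 9a d9 2d 93 f9]
D1: mem[0x0b..0x0e] <- [87 3f 44 16]
D2: mem[0x16..0x19] <- [f9 7f fa 87]
query mem[0x17]=0x7f, mem[0x0a]=0xfa, mem[0x16]=0xf9, mem[0x03]=0xfa, mem[0x19]=0x87

MEM[0x17,0x0a,0x16,0x03,0x19] = 7f fa f9 fa 87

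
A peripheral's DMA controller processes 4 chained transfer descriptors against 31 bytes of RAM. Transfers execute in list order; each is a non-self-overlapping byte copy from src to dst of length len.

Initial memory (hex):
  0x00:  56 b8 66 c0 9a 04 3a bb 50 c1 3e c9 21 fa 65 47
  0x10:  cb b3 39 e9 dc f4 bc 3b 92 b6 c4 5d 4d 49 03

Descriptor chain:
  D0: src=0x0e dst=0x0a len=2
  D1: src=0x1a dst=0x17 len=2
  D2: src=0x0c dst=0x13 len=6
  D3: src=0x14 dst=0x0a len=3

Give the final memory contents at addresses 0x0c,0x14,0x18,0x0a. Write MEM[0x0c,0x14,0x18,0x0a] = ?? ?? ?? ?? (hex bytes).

D0: mem[0x0a..0x0b] <- [65 47]
D1: mem[0x17..0x18] <- [c4 5d]
D2: mem[0x13..0x18] <- [21 fa 65 47 cb b3]
D3: mem[0x0a..0x0c] <- [fa 65 47]
query mem[0x0c]=0x47, mem[0x14]=0xfa, mem[0x18]=0xb3, mem[0x0a]=0xfa

MEM[0x0c,0x14,0x18,0x0a] = 47 fa b3 fa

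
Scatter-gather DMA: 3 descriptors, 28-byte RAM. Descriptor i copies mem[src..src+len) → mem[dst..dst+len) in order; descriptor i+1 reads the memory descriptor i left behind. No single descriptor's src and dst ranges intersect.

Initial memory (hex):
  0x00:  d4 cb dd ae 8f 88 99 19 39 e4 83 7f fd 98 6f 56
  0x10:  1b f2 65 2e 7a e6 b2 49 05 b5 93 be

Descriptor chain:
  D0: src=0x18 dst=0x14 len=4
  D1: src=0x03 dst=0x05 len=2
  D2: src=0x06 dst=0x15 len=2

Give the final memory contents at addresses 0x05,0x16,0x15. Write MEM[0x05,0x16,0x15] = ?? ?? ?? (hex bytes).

MEM[0x05,0x16,0x15] = ae 19 8f

#0 dst[0x14+4] := {0x05,0xb5,0x93,0xbe}
#1 dst[0x05+2] := {0xae,0x8f}
#2 dst[0x15+2] := {0x8f,0x19}
query mem[0x05]=0xae, mem[0x16]=0x19, mem[0x15]=0x8f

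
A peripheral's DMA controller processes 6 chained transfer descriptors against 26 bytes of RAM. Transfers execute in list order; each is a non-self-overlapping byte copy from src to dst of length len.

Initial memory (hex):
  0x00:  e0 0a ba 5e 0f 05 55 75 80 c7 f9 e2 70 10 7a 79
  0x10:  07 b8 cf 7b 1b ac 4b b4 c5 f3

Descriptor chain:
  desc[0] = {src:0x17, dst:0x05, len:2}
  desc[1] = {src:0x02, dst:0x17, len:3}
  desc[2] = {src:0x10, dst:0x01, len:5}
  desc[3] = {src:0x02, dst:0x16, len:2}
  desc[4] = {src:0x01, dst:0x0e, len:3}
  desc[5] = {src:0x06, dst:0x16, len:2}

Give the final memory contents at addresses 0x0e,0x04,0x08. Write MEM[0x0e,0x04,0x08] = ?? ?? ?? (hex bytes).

[0] 0x17->0x05 len=2 : b4 c5
[1] 0x02->0x17 len=3 : ba 5e 0f
[2] 0x10->0x01 len=5 : 07 b8 cf 7b 1b
[3] 0x02->0x16 len=2 : b8 cf
[4] 0x01->0x0e len=3 : 07 b8 cf
[5] 0x06->0x16 len=2 : c5 75
query mem[0x0e]=0x07, mem[0x04]=0x7b, mem[0x08]=0x80

MEM[0x0e,0x04,0x08] = 07 7b 80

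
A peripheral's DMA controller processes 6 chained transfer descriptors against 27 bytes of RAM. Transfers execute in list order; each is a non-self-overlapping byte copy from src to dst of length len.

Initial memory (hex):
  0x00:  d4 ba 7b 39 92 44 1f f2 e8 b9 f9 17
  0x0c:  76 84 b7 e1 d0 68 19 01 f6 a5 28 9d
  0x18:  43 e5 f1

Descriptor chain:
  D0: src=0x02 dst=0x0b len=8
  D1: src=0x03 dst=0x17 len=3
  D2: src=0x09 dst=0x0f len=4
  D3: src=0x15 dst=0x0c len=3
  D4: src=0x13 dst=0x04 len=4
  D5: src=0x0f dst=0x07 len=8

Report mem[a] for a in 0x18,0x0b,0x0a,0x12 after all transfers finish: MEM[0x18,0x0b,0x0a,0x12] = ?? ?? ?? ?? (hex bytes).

[0] 0x02->0x0b len=8 : 7b 39 92 44 1f f2 e8 b9
[1] 0x03->0x17 len=3 : 39 92 44
[2] 0x09->0x0f len=4 : b9 f9 7b 39
[3] 0x15->0x0c len=3 : a5 28 39
[4] 0x13->0x04 len=4 : 01 f6 a5 28
[5] 0x0f->0x07 len=8 : b9 f9 7b 39 01 f6 a5 28
query mem[0x18]=0x92, mem[0x0b]=0x01, mem[0x0a]=0x39, mem[0x12]=0x39

MEM[0x18,0x0b,0x0a,0x12] = 92 01 39 39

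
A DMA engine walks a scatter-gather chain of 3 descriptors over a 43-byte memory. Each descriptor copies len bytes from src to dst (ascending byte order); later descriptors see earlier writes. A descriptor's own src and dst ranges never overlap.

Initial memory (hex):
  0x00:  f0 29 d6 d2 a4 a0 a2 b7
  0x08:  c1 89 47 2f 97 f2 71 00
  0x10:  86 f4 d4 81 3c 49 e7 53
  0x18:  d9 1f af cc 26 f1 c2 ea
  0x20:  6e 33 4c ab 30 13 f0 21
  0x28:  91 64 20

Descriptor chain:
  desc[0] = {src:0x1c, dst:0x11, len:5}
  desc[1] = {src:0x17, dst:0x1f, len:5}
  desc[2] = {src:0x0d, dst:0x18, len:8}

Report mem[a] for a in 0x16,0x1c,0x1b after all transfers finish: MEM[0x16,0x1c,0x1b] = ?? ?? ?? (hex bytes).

MEM[0x16,0x1c,0x1b] = e7 26 86

  after D0: wrote 5B at 0x11 = 26f1c2ea6e
  after D1: wrote 5B at 0x1f = 53d91fafcc
  after D2: wrote 8B at 0x18 = f271008626f1c2ea
query mem[0x16]=0xe7, mem[0x1c]=0x26, mem[0x1b]=0x86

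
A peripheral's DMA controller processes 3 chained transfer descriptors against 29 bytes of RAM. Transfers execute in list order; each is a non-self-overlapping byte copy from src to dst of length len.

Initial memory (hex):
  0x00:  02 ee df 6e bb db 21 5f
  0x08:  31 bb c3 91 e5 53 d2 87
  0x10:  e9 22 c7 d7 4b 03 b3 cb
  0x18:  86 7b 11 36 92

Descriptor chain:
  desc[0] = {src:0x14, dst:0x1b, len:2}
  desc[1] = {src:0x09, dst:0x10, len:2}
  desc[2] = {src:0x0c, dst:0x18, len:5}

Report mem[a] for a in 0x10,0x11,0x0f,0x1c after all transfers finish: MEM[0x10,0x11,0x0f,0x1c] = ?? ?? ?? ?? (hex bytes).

D0: mem[0x1b..0x1c] <- [4b 03]
D1: mem[0x10..0x11] <- [bb c3]
D2: mem[0x18..0x1c] <- [e5 53 d2 87 bb]
query mem[0x10]=0xbb, mem[0x11]=0xc3, mem[0x0f]=0x87, mem[0x1c]=0xbb

MEM[0x10,0x11,0x0f,0x1c] = bb c3 87 bb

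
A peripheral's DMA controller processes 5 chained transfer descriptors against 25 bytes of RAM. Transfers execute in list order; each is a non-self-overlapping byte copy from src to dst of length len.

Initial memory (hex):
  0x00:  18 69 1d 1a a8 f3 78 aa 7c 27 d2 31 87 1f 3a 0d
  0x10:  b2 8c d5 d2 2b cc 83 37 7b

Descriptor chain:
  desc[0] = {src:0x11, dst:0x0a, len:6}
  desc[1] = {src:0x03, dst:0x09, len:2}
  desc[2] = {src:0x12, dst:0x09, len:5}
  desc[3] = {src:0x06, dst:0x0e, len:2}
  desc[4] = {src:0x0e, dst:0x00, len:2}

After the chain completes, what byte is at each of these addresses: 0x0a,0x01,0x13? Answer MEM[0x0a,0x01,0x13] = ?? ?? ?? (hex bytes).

  after D0: wrote 6B at 0x0a = 8cd5d22bcc83
  after D1: wrote 2B at 0x09 = 1aa8
  after D2: wrote 5B at 0x09 = d5d22bcc83
  after D3: wrote 2B at 0x0e = 78aa
  after D4: wrote 2B at 0x00 = 78aa
query mem[0x0a]=0xd2, mem[0x01]=0xaa, mem[0x13]=0xd2

MEM[0x0a,0x01,0x13] = d2 aa d2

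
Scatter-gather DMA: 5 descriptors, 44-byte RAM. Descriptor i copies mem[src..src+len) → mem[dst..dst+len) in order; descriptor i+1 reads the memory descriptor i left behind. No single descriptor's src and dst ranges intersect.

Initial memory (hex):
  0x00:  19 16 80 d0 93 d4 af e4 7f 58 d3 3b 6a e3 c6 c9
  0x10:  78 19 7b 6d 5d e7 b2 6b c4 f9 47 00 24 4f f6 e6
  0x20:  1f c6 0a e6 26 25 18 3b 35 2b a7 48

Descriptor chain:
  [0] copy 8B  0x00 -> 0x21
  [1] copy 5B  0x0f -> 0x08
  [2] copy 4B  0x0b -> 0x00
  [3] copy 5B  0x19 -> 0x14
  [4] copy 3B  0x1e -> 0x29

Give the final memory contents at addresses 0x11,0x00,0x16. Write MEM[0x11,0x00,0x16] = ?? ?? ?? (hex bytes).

MEM[0x11,0x00,0x16] = 19 7b 00

[0] 0x00->0x21 len=8 : 19 16 80 d0 93 d4 af e4
[1] 0x0f->0x08 len=5 : c9 78 19 7b 6d
[2] 0x0b->0x00 len=4 : 7b 6d e3 c6
[3] 0x19->0x14 len=5 : f9 47 00 24 4f
[4] 0x1e->0x29 len=3 : f6 e6 1f
query mem[0x11]=0x19, mem[0x00]=0x7b, mem[0x16]=0x00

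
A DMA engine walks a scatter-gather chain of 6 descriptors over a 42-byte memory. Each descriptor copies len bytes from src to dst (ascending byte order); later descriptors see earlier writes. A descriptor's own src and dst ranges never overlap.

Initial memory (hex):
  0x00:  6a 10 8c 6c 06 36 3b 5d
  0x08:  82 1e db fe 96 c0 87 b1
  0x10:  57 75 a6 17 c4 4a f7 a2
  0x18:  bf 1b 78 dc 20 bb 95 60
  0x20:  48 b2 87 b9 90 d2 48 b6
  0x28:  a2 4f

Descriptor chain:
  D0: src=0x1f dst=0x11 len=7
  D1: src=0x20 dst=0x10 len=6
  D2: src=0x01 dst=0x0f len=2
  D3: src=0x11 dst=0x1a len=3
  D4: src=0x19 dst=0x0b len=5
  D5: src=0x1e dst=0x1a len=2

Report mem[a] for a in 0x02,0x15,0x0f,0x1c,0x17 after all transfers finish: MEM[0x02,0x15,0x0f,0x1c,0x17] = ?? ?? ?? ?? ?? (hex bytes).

MEM[0x02,0x15,0x0f,0x1c,0x17] = 8c d2 bb b9 d2

  after D0: wrote 7B at 0x11 = 6048b287b990d2
  after D1: wrote 6B at 0x10 = 48b287b990d2
  after D2: wrote 2B at 0x0f = 108c
  after D3: wrote 3B at 0x1a = b287b9
  after D4: wrote 5B at 0x0b = 1bb287b9bb
  after D5: wrote 2B at 0x1a = 9560
query mem[0x02]=0x8c, mem[0x15]=0xd2, mem[0x0f]=0xbb, mem[0x1c]=0xb9, mem[0x17]=0xd2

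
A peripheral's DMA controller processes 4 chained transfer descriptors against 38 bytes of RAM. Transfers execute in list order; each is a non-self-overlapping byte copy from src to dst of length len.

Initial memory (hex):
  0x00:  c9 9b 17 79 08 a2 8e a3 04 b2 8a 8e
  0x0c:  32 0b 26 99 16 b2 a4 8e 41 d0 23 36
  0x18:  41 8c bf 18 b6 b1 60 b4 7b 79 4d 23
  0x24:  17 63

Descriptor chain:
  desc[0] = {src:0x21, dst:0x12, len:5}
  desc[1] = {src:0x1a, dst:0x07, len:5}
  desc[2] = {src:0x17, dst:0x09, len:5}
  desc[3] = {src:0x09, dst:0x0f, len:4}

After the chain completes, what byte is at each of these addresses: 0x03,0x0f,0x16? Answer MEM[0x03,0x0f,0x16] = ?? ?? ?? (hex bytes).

MEM[0x03,0x0f,0x16] = 79 36 63

[0] 0x21->0x12 len=5 : 79 4d 23 17 63
[1] 0x1a->0x07 len=5 : bf 18 b6 b1 60
[2] 0x17->0x09 len=5 : 36 41 8c bf 18
[3] 0x09->0x0f len=4 : 36 41 8c bf
query mem[0x03]=0x79, mem[0x0f]=0x36, mem[0x16]=0x63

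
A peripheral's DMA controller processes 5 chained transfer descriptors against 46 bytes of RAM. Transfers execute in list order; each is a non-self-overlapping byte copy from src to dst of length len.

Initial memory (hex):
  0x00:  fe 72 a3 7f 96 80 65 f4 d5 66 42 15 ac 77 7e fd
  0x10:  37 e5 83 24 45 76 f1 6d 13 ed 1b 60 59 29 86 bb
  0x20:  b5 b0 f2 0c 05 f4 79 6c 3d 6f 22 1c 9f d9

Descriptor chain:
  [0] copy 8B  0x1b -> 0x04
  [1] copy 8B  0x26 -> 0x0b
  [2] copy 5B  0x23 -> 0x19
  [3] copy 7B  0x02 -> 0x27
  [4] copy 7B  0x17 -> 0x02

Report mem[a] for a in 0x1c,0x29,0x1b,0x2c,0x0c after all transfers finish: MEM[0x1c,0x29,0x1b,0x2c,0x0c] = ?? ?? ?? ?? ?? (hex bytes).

D0: mem[0x04..0x0b] <- [60 59 29 86 bb b5 b0 f2]
D1: mem[0x0b..0x12] <- [79 6c 3d 6f 22 1c 9f d9]
D2: mem[0x19..0x1d] <- [0c 05 f4 79 6c]
D3: mem[0x27..0x2d] <- [a3 7f 60 59 29 86 bb]
D4: mem[0x02..0x08] <- [6d 13 0c 05 f4 79 6c]
query mem[0x1c]=0x79, mem[0x29]=0x60, mem[0x1b]=0xf4, mem[0x2c]=0x86, mem[0x0c]=0x6c

MEM[0x1c,0x29,0x1b,0x2c,0x0c] = 79 60 f4 86 6c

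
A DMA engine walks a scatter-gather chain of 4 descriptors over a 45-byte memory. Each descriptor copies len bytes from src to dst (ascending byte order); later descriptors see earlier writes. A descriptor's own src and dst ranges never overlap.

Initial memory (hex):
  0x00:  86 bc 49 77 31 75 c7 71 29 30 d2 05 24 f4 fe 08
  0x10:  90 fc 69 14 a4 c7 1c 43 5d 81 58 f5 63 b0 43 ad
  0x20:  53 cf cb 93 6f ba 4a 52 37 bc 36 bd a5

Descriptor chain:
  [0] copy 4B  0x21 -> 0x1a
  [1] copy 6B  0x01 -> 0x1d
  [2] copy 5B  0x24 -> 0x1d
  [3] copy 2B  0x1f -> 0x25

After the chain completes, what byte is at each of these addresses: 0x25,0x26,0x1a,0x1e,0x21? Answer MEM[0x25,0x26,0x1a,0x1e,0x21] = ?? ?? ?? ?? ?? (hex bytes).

D0: mem[0x1a..0x1d] <- [cf cb 93 6f]
D1: mem[0x1d..0x22] <- [bc 49 77 31 75 c7]
D2: mem[0x1d..0x21] <- [6f ba 4a 52 37]
D3: mem[0x25..0x26] <- [4a 52]
query mem[0x25]=0x4a, mem[0x26]=0x52, mem[0x1a]=0xcf, mem[0x1e]=0xba, mem[0x21]=0x37

MEM[0x25,0x26,0x1a,0x1e,0x21] = 4a 52 cf ba 37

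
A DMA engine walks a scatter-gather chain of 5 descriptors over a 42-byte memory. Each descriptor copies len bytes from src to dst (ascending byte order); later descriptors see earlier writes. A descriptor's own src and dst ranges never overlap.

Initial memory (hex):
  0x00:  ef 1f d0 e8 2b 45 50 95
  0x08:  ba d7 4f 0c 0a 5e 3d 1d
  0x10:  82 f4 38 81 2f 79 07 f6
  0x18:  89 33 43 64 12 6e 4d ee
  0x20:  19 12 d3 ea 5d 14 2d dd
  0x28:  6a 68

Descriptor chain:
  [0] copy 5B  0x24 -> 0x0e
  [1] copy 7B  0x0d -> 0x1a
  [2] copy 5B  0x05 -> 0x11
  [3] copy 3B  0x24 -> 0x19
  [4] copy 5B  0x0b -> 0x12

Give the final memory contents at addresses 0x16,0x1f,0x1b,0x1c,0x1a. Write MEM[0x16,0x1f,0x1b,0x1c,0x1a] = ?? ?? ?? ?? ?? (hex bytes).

MEM[0x16,0x1f,0x1b,0x1c,0x1a] = 14 6a 2d 14 14

D0: mem[0x0e..0x12] <- [5d 14 2d dd 6a]
D1: mem[0x1a..0x20] <- [5e 5d 14 2d dd 6a 81]
D2: mem[0x11..0x15] <- [45 50 95 ba d7]
D3: mem[0x19..0x1b] <- [5d 14 2d]
D4: mem[0x12..0x16] <- [0c 0a 5e 5d 14]
query mem[0x16]=0x14, mem[0x1f]=0x6a, mem[0x1b]=0x2d, mem[0x1c]=0x14, mem[0x1a]=0x14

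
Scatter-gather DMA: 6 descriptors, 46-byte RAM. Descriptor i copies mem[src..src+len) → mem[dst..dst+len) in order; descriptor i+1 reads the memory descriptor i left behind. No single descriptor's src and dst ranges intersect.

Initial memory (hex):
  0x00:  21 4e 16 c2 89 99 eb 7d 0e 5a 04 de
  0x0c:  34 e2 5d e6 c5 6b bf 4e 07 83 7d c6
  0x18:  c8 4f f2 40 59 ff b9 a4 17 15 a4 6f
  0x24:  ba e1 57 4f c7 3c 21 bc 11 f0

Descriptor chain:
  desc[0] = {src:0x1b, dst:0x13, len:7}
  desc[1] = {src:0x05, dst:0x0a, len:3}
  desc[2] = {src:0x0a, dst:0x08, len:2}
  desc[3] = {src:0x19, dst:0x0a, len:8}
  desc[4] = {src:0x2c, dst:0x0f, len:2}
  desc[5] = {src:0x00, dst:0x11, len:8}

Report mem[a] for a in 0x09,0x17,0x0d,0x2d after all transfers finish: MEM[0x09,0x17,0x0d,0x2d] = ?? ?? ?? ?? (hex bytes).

MEM[0x09,0x17,0x0d,0x2d] = eb eb 59 f0

D0: mem[0x13..0x19] <- [40 59 ff b9 a4 17 15]
D1: mem[0x0a..0x0c] <- [99 eb 7d]
D2: mem[0x08..0x09] <- [99 eb]
D3: mem[0x0a..0x11] <- [15 f2 40 59 ff b9 a4 17]
D4: mem[0x0f..0x10] <- [11 f0]
D5: mem[0x11..0x18] <- [21 4e 16 c2 89 99 eb 7d]
query mem[0x09]=0xeb, mem[0x17]=0xeb, mem[0x0d]=0x59, mem[0x2d]=0xf0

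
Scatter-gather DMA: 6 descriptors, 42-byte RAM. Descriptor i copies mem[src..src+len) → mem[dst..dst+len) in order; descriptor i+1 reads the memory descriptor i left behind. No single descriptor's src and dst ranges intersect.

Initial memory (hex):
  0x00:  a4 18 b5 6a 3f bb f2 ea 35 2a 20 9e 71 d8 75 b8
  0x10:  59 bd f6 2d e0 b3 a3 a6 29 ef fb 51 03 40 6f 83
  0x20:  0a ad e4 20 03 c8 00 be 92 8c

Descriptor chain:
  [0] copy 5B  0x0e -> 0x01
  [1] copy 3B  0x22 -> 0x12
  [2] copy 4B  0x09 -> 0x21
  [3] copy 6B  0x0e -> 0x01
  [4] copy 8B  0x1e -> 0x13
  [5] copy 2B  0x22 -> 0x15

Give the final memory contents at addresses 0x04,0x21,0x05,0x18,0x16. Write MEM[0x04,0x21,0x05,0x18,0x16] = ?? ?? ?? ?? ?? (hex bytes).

D0: mem[0x01..0x05] <- [75 b8 59 bd f6]
D1: mem[0x12..0x14] <- [e4 20 03]
D2: mem[0x21..0x24] <- [2a 20 9e 71]
D3: mem[0x01..0x06] <- [75 b8 59 bd e4 20]
D4: mem[0x13..0x1a] <- [6f 83 0a 2a 20 9e 71 c8]
D5: mem[0x15..0x16] <- [20 9e]
query mem[0x04]=0xbd, mem[0x21]=0x2a, mem[0x05]=0xe4, mem[0x18]=0x9e, mem[0x16]=0x9e

MEM[0x04,0x21,0x05,0x18,0x16] = bd 2a e4 9e 9e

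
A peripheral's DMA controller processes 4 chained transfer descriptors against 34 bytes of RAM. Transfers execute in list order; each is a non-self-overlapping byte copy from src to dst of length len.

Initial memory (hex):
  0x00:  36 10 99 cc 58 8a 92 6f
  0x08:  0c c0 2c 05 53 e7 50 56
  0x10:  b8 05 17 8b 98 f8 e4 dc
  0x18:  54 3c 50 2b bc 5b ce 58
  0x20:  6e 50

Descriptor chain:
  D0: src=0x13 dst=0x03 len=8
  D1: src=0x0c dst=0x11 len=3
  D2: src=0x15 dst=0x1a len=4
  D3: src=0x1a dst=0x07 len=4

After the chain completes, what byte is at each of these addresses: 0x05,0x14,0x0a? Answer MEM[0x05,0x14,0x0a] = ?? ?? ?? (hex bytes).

D0: mem[0x03..0x0a] <- [8b 98 f8 e4 dc 54 3c 50]
D1: mem[0x11..0x13] <- [53 e7 50]
D2: mem[0x1a..0x1d] <- [f8 e4 dc 54]
D3: mem[0x07..0x0a] <- [f8 e4 dc 54]
query mem[0x05]=0xf8, mem[0x14]=0x98, mem[0x0a]=0x54

MEM[0x05,0x14,0x0a] = f8 98 54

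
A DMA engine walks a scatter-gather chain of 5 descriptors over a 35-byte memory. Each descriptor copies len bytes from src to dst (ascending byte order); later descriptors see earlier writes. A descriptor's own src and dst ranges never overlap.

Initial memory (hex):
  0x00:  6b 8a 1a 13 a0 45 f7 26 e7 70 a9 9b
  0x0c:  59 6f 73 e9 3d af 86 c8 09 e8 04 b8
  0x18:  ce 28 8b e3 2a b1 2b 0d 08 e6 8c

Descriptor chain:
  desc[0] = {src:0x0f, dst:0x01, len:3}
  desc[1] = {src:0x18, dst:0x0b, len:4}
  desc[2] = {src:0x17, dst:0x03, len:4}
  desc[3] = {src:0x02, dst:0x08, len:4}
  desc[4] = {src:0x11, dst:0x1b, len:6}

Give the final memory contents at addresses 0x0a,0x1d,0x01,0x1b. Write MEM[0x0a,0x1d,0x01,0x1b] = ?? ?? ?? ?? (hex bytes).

MEM[0x0a,0x1d,0x01,0x1b] = ce c8 e9 af

  after D0: wrote 3B at 0x01 = e93daf
  after D1: wrote 4B at 0x0b = ce288be3
  after D2: wrote 4B at 0x03 = b8ce288b
  after D3: wrote 4B at 0x08 = 3db8ce28
  after D4: wrote 6B at 0x1b = af86c809e804
query mem[0x0a]=0xce, mem[0x1d]=0xc8, mem[0x01]=0xe9, mem[0x1b]=0xaf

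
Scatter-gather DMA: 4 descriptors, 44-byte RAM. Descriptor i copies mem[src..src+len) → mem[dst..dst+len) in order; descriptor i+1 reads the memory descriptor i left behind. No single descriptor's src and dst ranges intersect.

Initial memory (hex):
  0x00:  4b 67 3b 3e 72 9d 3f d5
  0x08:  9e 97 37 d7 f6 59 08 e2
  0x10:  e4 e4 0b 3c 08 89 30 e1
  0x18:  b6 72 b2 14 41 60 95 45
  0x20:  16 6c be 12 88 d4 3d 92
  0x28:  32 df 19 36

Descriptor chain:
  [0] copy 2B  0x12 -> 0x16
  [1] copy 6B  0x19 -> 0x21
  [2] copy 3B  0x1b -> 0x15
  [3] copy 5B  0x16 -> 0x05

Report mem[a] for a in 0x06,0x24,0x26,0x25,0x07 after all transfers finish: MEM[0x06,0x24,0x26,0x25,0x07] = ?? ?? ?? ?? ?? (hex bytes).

MEM[0x06,0x24,0x26,0x25,0x07] = 60 41 95 60 b6

[0] 0x12->0x16 len=2 : 0b 3c
[1] 0x19->0x21 len=6 : 72 b2 14 41 60 95
[2] 0x1b->0x15 len=3 : 14 41 60
[3] 0x16->0x05 len=5 : 41 60 b6 72 b2
query mem[0x06]=0x60, mem[0x24]=0x41, mem[0x26]=0x95, mem[0x25]=0x60, mem[0x07]=0xb6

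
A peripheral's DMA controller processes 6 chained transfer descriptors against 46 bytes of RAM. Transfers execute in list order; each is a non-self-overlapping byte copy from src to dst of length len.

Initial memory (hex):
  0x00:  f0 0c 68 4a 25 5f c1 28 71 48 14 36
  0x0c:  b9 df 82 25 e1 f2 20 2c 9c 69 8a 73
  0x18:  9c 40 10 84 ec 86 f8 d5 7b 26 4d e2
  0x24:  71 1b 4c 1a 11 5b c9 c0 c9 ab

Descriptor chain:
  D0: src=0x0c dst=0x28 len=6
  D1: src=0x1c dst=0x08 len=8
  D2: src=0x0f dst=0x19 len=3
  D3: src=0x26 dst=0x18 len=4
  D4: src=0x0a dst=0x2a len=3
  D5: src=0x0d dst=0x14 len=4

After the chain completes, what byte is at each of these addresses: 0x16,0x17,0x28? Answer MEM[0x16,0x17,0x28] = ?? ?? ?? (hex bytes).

  after D0: wrote 6B at 0x28 = b9df8225e1f2
  after D1: wrote 8B at 0x08 = ec86f8d57b264de2
  after D2: wrote 3B at 0x19 = e2e1f2
  after D3: wrote 4B at 0x18 = 4c1ab9df
  after D4: wrote 3B at 0x2a = f8d57b
  after D5: wrote 4B at 0x14 = 264de2e1
query mem[0x16]=0xe2, mem[0x17]=0xe1, mem[0x28]=0xb9

MEM[0x16,0x17,0x28] = e2 e1 b9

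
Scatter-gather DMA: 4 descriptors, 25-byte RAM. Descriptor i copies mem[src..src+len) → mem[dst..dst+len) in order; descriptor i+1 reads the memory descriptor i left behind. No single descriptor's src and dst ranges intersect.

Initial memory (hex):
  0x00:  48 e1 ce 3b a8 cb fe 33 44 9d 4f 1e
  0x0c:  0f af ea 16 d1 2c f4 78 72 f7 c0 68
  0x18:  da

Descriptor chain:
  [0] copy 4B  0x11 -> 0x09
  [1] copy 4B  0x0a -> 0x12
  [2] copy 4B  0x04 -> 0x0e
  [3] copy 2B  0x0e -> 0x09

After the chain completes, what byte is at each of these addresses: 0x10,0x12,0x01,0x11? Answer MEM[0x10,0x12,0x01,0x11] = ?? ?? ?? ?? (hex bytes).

[0] 0x11->0x09 len=4 : 2c f4 78 72
[1] 0x0a->0x12 len=4 : f4 78 72 af
[2] 0x04->0x0e len=4 : a8 cb fe 33
[3] 0x0e->0x09 len=2 : a8 cb
query mem[0x10]=0xfe, mem[0x12]=0xf4, mem[0x01]=0xe1, mem[0x11]=0x33

MEM[0x10,0x12,0x01,0x11] = fe f4 e1 33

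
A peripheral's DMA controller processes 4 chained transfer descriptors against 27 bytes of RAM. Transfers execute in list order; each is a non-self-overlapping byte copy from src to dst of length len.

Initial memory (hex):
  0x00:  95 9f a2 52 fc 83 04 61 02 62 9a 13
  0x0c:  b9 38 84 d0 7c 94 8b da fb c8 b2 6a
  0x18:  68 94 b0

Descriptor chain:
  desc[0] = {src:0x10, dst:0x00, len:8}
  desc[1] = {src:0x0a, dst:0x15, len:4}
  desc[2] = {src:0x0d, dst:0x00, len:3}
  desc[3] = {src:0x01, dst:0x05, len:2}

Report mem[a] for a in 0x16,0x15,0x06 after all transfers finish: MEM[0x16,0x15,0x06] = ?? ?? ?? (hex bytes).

MEM[0x16,0x15,0x06] = 13 9a d0

  after D0: wrote 8B at 0x00 = 7c948bdafbc8b26a
  after D1: wrote 4B at 0x15 = 9a13b938
  after D2: wrote 3B at 0x00 = 3884d0
  after D3: wrote 2B at 0x05 = 84d0
query mem[0x16]=0x13, mem[0x15]=0x9a, mem[0x06]=0xd0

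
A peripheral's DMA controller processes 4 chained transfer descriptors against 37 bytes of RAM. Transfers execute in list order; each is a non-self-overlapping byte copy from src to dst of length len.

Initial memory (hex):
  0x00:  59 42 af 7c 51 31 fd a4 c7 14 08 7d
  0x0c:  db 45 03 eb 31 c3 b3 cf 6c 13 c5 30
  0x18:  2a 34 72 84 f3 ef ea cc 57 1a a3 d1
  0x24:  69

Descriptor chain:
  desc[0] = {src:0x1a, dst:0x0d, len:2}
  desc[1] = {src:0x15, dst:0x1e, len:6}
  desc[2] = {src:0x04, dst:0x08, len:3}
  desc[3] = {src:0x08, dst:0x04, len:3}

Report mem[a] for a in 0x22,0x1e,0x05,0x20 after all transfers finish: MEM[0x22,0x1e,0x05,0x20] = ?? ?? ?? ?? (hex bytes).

D0: mem[0x0d..0x0e] <- [72 84]
D1: mem[0x1e..0x23] <- [13 c5 30 2a 34 72]
D2: mem[0x08..0x0a] <- [51 31 fd]
D3: mem[0x04..0x06] <- [51 31 fd]
query mem[0x22]=0x34, mem[0x1e]=0x13, mem[0x05]=0x31, mem[0x20]=0x30

MEM[0x22,0x1e,0x05,0x20] = 34 13 31 30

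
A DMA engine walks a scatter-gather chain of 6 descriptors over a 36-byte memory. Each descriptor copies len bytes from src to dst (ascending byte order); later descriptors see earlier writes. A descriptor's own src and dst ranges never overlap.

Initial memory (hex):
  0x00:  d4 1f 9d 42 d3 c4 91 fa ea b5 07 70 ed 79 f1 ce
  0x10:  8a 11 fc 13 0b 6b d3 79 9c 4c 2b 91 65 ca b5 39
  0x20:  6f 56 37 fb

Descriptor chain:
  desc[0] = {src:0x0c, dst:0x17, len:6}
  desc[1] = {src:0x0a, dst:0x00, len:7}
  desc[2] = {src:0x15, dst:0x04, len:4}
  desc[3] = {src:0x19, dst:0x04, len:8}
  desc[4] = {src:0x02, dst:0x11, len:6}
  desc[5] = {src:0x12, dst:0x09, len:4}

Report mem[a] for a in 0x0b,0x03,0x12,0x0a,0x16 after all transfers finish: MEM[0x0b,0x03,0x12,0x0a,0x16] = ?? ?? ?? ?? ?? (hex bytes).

MEM[0x0b,0x03,0x12,0x0a,0x16] = ce 79 79 f1 11

[0] 0x0c->0x17 len=6 : ed 79 f1 ce 8a 11
[1] 0x0a->0x00 len=7 : 07 70 ed 79 f1 ce 8a
[2] 0x15->0x04 len=4 : 6b d3 ed 79
[3] 0x19->0x04 len=8 : f1 ce 8a 11 ca b5 39 6f
[4] 0x02->0x11 len=6 : ed 79 f1 ce 8a 11
[5] 0x12->0x09 len=4 : 79 f1 ce 8a
query mem[0x0b]=0xce, mem[0x03]=0x79, mem[0x12]=0x79, mem[0x0a]=0xf1, mem[0x16]=0x11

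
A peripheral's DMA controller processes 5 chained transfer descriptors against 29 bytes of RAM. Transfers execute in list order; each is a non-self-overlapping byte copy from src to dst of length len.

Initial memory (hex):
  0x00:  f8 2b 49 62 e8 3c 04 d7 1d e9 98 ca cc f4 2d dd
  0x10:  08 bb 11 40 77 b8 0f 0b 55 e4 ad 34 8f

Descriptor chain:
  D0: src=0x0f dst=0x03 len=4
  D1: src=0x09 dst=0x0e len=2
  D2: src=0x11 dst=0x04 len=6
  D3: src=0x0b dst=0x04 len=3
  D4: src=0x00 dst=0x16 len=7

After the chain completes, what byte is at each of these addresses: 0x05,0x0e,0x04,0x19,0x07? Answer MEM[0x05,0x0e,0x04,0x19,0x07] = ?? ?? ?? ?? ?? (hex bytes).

MEM[0x05,0x0e,0x04,0x19,0x07] = cc e9 ca dd 77

D0: mem[0x03..0x06] <- [dd 08 bb 11]
D1: mem[0x0e..0x0f] <- [e9 98]
D2: mem[0x04..0x09] <- [bb 11 40 77 b8 0f]
D3: mem[0x04..0x06] <- [ca cc f4]
D4: mem[0x16..0x1c] <- [f8 2b 49 dd ca cc f4]
query mem[0x05]=0xcc, mem[0x0e]=0xe9, mem[0x04]=0xca, mem[0x19]=0xdd, mem[0x07]=0x77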